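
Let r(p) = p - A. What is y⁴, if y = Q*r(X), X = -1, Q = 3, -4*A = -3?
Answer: 194481/256 ≈ 759.69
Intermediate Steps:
A = ¾ (A = -¼*(-3) = ¾ ≈ 0.75000)
r(p) = -¾ + p (r(p) = p - 1*¾ = p - ¾ = -¾ + p)
y = -21/4 (y = 3*(-¾ - 1) = 3*(-7/4) = -21/4 ≈ -5.2500)
y⁴ = (-21/4)⁴ = 194481/256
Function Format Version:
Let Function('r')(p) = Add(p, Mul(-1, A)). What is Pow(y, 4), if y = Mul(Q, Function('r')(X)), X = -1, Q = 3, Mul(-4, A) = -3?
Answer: Rational(194481, 256) ≈ 759.69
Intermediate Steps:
A = Rational(3, 4) (A = Mul(Rational(-1, 4), -3) = Rational(3, 4) ≈ 0.75000)
Function('r')(p) = Add(Rational(-3, 4), p) (Function('r')(p) = Add(p, Mul(-1, Rational(3, 4))) = Add(p, Rational(-3, 4)) = Add(Rational(-3, 4), p))
y = Rational(-21, 4) (y = Mul(3, Add(Rational(-3, 4), -1)) = Mul(3, Rational(-7, 4)) = Rational(-21, 4) ≈ -5.2500)
Pow(y, 4) = Pow(Rational(-21, 4), 4) = Rational(194481, 256)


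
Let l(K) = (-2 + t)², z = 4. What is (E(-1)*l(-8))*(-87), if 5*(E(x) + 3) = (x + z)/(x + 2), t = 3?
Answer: 1044/5 ≈ 208.80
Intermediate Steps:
E(x) = -3 + (4 + x)/(5*(2 + x)) (E(x) = -3 + ((x + 4)/(x + 2))/5 = -3 + ((4 + x)/(2 + x))/5 = -3 + (4 + x)/(5*(2 + x)))
l(K) = 1 (l(K) = (-2 + 3)² = 1² = 1)
(E(-1)*l(-8))*(-87) = ((2*(-13 - 7*(-1))/(5*(2 - 1)))*1)*(-87) = (((⅖)*(-13 + 7)/1)*1)*(-87) = (((⅖)*1*(-6))*1)*(-87) = -12/5*1*(-87) = -12/5*(-87) = 1044/5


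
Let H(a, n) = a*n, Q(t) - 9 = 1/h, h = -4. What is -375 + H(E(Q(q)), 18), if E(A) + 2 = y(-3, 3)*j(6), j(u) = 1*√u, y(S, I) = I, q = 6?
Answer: -411 + 54*√6 ≈ -278.73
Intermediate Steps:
j(u) = √u
Q(t) = 35/4 (Q(t) = 9 + 1/(-4) = 9 - ¼ = 35/4)
E(A) = -2 + 3*√6
-375 + H(E(Q(q)), 18) = -375 + (-2 + 3*√6)*18 = -375 + (-36 + 54*√6) = -411 + 54*√6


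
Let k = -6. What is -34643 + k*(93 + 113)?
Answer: -35879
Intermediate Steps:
-34643 + k*(93 + 113) = -34643 - 6*(93 + 113) = -34643 - 6*206 = -34643 - 1236 = -35879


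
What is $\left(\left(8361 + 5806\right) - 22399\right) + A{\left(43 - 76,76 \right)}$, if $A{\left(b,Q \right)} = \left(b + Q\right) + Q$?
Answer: $-8113$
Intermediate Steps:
$A{\left(b,Q \right)} = b + 2 Q$ ($A{\left(b,Q \right)} = \left(Q + b\right) + Q = b + 2 Q$)
$\left(\left(8361 + 5806\right) - 22399\right) + A{\left(43 - 76,76 \right)} = \left(\left(8361 + 5806\right) - 22399\right) + \left(\left(43 - 76\right) + 2 \cdot 76\right) = \left(14167 - 22399\right) + \left(-33 + 152\right) = -8232 + 119 = -8113$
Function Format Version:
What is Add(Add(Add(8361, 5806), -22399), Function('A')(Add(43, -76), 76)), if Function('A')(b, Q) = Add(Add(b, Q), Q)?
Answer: -8113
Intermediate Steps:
Function('A')(b, Q) = Add(b, Mul(2, Q)) (Function('A')(b, Q) = Add(Add(Q, b), Q) = Add(b, Mul(2, Q)))
Add(Add(Add(8361, 5806), -22399), Function('A')(Add(43, -76), 76)) = Add(Add(Add(8361, 5806), -22399), Add(Add(43, -76), Mul(2, 76))) = Add(Add(14167, -22399), Add(-33, 152)) = Add(-8232, 119) = -8113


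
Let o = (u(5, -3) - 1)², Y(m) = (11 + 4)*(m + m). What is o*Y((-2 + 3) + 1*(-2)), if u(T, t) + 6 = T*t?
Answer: -14520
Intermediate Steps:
u(T, t) = -6 + T*t
Y(m) = 30*m (Y(m) = 15*(2*m) = 30*m)
o = 484 (o = ((-6 + 5*(-3)) - 1)² = ((-6 - 15) - 1)² = (-21 - 1)² = (-22)² = 484)
o*Y((-2 + 3) + 1*(-2)) = 484*(30*((-2 + 3) + 1*(-2))) = 484*(30*(1 - 2)) = 484*(30*(-1)) = 484*(-30) = -14520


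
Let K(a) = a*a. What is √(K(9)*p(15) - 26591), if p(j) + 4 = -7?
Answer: I*√27482 ≈ 165.78*I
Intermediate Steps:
p(j) = -11 (p(j) = -4 - 7 = -11)
K(a) = a²
√(K(9)*p(15) - 26591) = √(9²*(-11) - 26591) = √(81*(-11) - 26591) = √(-891 - 26591) = √(-27482) = I*√27482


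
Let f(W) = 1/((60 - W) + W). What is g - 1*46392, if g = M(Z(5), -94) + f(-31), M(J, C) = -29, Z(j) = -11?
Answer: -2785259/60 ≈ -46421.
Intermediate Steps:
f(W) = 1/60
g = -1739/60 (g = -29 + 1/60 = -1739/60 ≈ -28.983)
g - 1*46392 = -1739/60 - 1*46392 = -1739/60 - 46392 = -2785259/60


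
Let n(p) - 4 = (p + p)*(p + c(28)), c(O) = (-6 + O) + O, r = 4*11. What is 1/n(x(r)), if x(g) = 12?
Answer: 1/1492 ≈ 0.00067024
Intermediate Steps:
r = 44
c(O) = -6 + 2*O
n(p) = 4 + 2*p*(50 + p) (n(p) = 4 + (p + p)*(p + (-6 + 2*28)) = 4 + (2*p)*(p + (-6 + 56)) = 4 + (2*p)*(p + 50) = 4 + (2*p)*(50 + p) = 4 + 2*p*(50 + p))
1/n(x(r)) = 1/(4 + 2*12² + 100*12) = 1/(4 + 2*144 + 1200) = 1/(4 + 288 + 1200) = 1/1492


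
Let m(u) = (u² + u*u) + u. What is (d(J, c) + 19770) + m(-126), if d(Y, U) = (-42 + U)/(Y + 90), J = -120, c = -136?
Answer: 771029/15 ≈ 51402.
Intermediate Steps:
m(u) = u + 2*u² (m(u) = (u² + u²) + u = 2*u² + u = u + 2*u²)
d(Y, U) = (-42 + U)/(90 + Y)
(d(J, c) + 19770) + m(-126) = ((-42 - 136)/(90 - 120) + 19770) - 126*(1 + 2*(-126)) = (-178/(-30) + 19770) - 126*(1 - 252) = (-1/30*(-178) + 19770) - 126*(-251) = (89/15 + 19770) + 31626 = 296639/15 + 31626 = 771029/15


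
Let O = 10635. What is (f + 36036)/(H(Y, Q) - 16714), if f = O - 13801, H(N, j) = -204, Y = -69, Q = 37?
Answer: -16435/8459 ≈ -1.9429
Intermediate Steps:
f = -3166 (f = 10635 - 13801 = -3166)
(f + 36036)/(H(Y, Q) - 16714) = (-3166 + 36036)/(-204 - 16714) = 32870/(-16918) = 32870*(-1/16918) = -16435/8459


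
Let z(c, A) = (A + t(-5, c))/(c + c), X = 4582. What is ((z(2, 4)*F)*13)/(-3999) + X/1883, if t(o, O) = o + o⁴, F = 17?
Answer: -15531630/2510039 ≈ -6.1878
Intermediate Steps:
z(c, A) = (620 + A)/(2*c) (z(c, A) = (A + (-5 + (-5)⁴))/(c + c) = (A + (-5 + 625))/((2*c)) = (A + 620)*(1/(2*c)) = (620 + A)*(1/(2*c)) = (620 + A)/(2*c))
((z(2, 4)*F)*13)/(-3999) + X/1883 = ((((½)*(620 + 4)/2)*17)*13)/(-3999) + 4582/1883 = ((((½)*(½)*624)*17)*13)*(-1/3999) + 4582*(1/1883) = ((156*17)*13)*(-1/3999) + 4582/1883 = (2652*13)*(-1/3999) + 4582/1883 = 34476*(-1/3999) + 4582/1883 = -11492/1333 + 4582/1883 = -15531630/2510039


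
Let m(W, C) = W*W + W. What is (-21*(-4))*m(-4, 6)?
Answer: 1008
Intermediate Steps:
m(W, C) = W + W**2 (m(W, C) = W**2 + W = W + W**2)
(-21*(-4))*m(-4, 6) = (-21*(-4))*(-4*(1 - 4)) = 84*(-4*(-3)) = 84*12 = 1008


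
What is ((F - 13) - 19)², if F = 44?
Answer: 144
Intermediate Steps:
((F - 13) - 19)² = ((44 - 13) - 19)² = (31 - 19)² = 12² = 144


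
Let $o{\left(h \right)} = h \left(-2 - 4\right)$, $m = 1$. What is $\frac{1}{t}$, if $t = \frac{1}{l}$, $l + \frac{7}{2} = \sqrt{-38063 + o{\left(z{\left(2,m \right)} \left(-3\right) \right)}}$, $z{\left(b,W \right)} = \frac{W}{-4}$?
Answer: $- \frac{7}{2} + \frac{i \sqrt{152270}}{2} \approx -3.5 + 195.11 i$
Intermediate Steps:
$z{\left(b,W \right)} = - \frac{W}{4}$ ($z{\left(b,W \right)} = W \left(- \frac{1}{4}\right) = - \frac{W}{4}$)
$o{\left(h \right)} = - 6 h$ ($o{\left(h \right)} = h \left(-6\right) = - 6 h$)
$l = - \frac{7}{2} + \frac{i \sqrt{152270}}{2}$ ($l = - \frac{7}{2} + \sqrt{-38063 - 6 \left(- \frac{1}{4}\right) 1 \left(-3\right)} = - \frac{7}{2} + \sqrt{-38063 - 6 \left(\left(- \frac{1}{4}\right) \left(-3\right)\right)} = - \frac{7}{2} + \sqrt{-38063 - \frac{9}{2}} = - \frac{7}{2} + \sqrt{- \frac{76135}{2}} = - \frac{7}{2} + \frac{i \sqrt{152270}}{2} \approx -3.5 + 195.11 i$)
$t = \frac{1}{- \frac{7}{2} + \frac{i \sqrt{152270}}{2}} \approx -9.191 \cdot 10^{-5} - 0.0051237 i$
$\frac{1}{t} = \frac{1}{- \frac{14}{152319} - \frac{2 i \sqrt{152270}}{152319}}$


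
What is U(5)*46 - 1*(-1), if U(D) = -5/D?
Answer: -45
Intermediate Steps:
U(5)*46 - 1*(-1) = -5/5*46 - 1*(-1) = -5*1/5*46 + 1 = -1*46 + 1 = -46 + 1 = -45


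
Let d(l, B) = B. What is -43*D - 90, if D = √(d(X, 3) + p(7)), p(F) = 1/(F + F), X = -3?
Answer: -90 - 43*√602/14 ≈ -165.36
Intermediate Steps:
p(F) = 1/(2*F)
D = √602/14 (D = √(3 + (½)/7) = √(3 + (½)*(⅐)) = √(3 + 1/14) = √(43/14) = √602/14 ≈ 1.7525)
-43*D - 90 = -43*√602/14 - 90 = -90 - 43*√602/14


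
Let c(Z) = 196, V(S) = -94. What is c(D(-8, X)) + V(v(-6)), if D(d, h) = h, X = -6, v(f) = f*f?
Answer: 102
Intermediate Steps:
v(f) = f²
c(D(-8, X)) + V(v(-6)) = 196 - 94 = 102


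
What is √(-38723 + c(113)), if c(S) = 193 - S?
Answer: I*√38643 ≈ 196.58*I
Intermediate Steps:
√(-38723 + c(113)) = √(-38723 + (193 - 1*113)) = √(-38723 + (193 - 113)) = √(-38723 + 80) = √(-38643) = I*√38643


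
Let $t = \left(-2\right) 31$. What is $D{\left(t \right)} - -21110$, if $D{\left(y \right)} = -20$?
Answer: $21090$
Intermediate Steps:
$t = -62$
$D{\left(t \right)} - -21110 = -20 - -21110 = -20 + 21110 = 21090$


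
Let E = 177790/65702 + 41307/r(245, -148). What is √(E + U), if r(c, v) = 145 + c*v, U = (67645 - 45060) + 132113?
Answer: √603190245484966081670/62442835 ≈ 393.32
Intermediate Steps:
U = 154698 (U = 22585 + 132113 = 154698)
E = 1853466668/1186413865 (E = 177790/65702 + 41307/(145 + 245*(-148)) = 177790*(1/65702) + 41307/(145 - 36260) = 88895/32851 + 41307/(-36115) = 88895/32851 + 41307*(-1/36115) = 88895/32851 - 41307/36115 = 1853466668/1186413865 ≈ 1.5622)
√(E + U) = √(1853466668/1186413865 + 154698) = √(183537705554438/1186413865) = √603190245484966081670/62442835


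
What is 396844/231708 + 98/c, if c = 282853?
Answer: 28067805829/16384825731 ≈ 1.7130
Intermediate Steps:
396844/231708 + 98/c = 396844/231708 + 98/282853 = 396844*(1/231708) + 98*(1/282853) = 99211/57927 + 98/282853 = 28067805829/16384825731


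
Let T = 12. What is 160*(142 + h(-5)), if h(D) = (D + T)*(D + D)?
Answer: 11520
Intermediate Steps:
h(D) = 2*D*(12 + D) (h(D) = (D + 12)*(D + D) = (12 + D)*(2*D) = 2*D*(12 + D))
160*(142 + h(-5)) = 160*(142 + 2*(-5)*(12 - 5)) = 160*(142 + 2*(-5)*7) = 160*(142 - 70) = 160*72 = 11520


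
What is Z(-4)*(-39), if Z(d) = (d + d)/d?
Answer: -78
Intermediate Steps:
Z(d) = 2 (Z(d) = (2*d)/d = 2)
Z(-4)*(-39) = 2*(-39) = -78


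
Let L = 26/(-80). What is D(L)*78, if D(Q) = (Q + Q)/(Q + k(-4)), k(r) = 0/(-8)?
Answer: 156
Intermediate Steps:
L = -13/40 (L = 26*(-1/80) = -13/40 ≈ -0.32500)
k(r) = 0 (k(r) = 0*(-⅛) = 0)
D(Q) = 2 (D(Q) = (Q + Q)/(Q + 0) = (2*Q)/Q = 2)
D(L)*78 = 2*78 = 156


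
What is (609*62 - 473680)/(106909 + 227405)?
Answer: -217961/167157 ≈ -1.3039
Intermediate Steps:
(609*62 - 473680)/(106909 + 227405) = (37758 - 473680)/334314 = -435922*1/334314 = -217961/167157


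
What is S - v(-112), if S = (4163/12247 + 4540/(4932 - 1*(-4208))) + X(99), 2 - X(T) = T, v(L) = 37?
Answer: -745299226/5596879 ≈ -133.16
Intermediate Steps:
X(T) = 2 - T
S = -538214703/5596879 (S = (4163/12247 + 4540/(4932 - 1*(-4208))) + (2 - 1*99) = (4163*(1/12247) + 4540/(4932 + 4208)) + (2 - 99) = (4163/12247 + 4540/9140) - 97 = (4163/12247 + 4540*(1/9140)) - 97 = (4163/12247 + 227/457) - 97 = 4682560/5596879 - 97 = -538214703/5596879 ≈ -96.163)
S - v(-112) = -538214703/5596879 - 1*37 = -538214703/5596879 - 37 = -745299226/5596879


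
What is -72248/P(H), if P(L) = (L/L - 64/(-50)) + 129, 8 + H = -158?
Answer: -903100/1641 ≈ -550.33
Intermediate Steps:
H = -166 (H = -8 - 158 = -166)
P(L) = 3282/25 (P(L) = (1 - 64*(-1/50)) + 129 = (1 + 32/25) + 129 = 57/25 + 129 = 3282/25)
-72248/P(H) = -72248/3282/25 = -72248*25/3282 = -903100/1641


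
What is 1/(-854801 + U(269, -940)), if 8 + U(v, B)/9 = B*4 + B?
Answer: -1/897173 ≈ -1.1146e-6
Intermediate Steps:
U(v, B) = -72 + 45*B (U(v, B) = -72 + 9*(B*4 + B) = -72 + 9*(4*B + B) = -72 + 9*(5*B) = -72 + 45*B)
1/(-854801 + U(269, -940)) = 1/(-854801 + (-72 + 45*(-940))) = 1/(-854801 + (-72 - 42300)) = 1/(-854801 - 42372) = 1/(-897173) = -1/897173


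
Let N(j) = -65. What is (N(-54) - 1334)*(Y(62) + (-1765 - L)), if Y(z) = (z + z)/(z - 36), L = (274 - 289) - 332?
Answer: 25702428/13 ≈ 1.9771e+6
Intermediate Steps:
L = -347 (L = -15 - 332 = -347)
Y(z) = 2*z/(-36 + z) (Y(z) = (2*z)/(-36 + z) = 2*z/(-36 + z))
(N(-54) - 1334)*(Y(62) + (-1765 - L)) = (-65 - 1334)*(2*62/(-36 + 62) + (-1765 - 1*(-347))) = -1399*(2*62/26 + (-1765 + 347)) = -1399*(2*62*(1/26) - 1418) = -1399*(62/13 - 1418) = -1399*(-18372/13) = 25702428/13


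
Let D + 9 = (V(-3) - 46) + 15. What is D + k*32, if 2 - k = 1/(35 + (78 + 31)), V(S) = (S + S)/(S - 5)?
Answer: 883/36 ≈ 24.528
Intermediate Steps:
V(S) = 2*S/(-5 + S) (V(S) = (2*S)/(-5 + S) = 2*S/(-5 + S))
k = 287/144 (k = 2 - 1/(35 + (78 + 31)) = 2 - 1/(35 + 109) = 2 - 1/144 = 287/144 ≈ 1.9931)
D = -157/4 (D = -9 + ((2*(-3)/(-5 - 3) - 46) + 15) = -9 + ((2*(-3)/(-8) - 46) + 15) = -9 + ((2*(-3)*(-⅛) - 46) + 15) = -9 + ((¾ - 46) + 15) = -9 + (-181/4 + 15) = -9 - 121/4 = -157/4 ≈ -39.250)
D + k*32 = -157/4 + (287/144)*32 = -157/4 + 574/9 = 883/36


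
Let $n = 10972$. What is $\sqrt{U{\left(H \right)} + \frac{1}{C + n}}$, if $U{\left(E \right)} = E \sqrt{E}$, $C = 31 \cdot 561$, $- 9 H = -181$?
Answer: $\frac{\sqrt{2297403 + 436821654567 \sqrt{181}}}{255267} \approx 9.4968$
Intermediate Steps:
$H = \frac{181}{9}$ ($H = \left(- \frac{1}{9}\right) \left(-181\right) = \frac{181}{9} \approx 20.111$)
$C = 17391$
$U{\left(E \right)} = E^{\frac{3}{2}}$
$\sqrt{U{\left(H \right)} + \frac{1}{C + n}} = \sqrt{\left(\frac{181}{9}\right)^{\frac{3}{2}} + \frac{1}{17391 + 10972}} = \sqrt{\frac{181 \sqrt{181}}{27} + \frac{1}{28363}} = \sqrt{\frac{1}{28363} + \frac{181 \sqrt{181}}{27}}$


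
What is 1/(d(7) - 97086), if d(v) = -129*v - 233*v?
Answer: -1/99620 ≈ -1.0038e-5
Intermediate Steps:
d(v) = -362*v
1/(d(7) - 97086) = 1/(-362*7 - 97086) = 1/(-2534 - 97086) = 1/(-99620) = -1/99620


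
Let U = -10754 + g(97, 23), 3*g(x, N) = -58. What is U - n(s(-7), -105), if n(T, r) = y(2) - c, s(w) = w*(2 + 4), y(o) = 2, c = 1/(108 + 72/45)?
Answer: -17714633/1644 ≈ -10775.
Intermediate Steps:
g(x, N) = -58/3 (g(x, N) = (⅓)*(-58) = -58/3)
c = 5/548 (c = 1/(108 + 72*(1/45)) = 1/(108 + 8/5) = 1/(548/5) = 5/548 ≈ 0.0091241)
s(w) = 6*w (s(w) = w*6 = 6*w)
n(T, r) = 1091/548 (n(T, r) = 2 - 1*5/548 = 2 - 5/548 = 1091/548)
U = -32320/3 (U = -10754 - 58/3 = -32320/3 ≈ -10773.)
U - n(s(-7), -105) = -32320/3 - 1*1091/548 = -32320/3 - 1091/548 = -17714633/1644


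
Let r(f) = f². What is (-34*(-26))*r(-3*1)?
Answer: 7956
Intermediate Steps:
(-34*(-26))*r(-3*1) = (-34*(-26))*(-3*1)² = 884*(-3)² = 884*9 = 7956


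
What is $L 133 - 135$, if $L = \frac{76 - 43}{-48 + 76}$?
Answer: $\frac{87}{4} \approx 21.75$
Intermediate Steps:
$L = \frac{33}{28} \approx 1.1786$
$L 133 - 135 = \frac{33}{28} \cdot 133 - 135 = \frac{627}{4} - 135 = \frac{87}{4}$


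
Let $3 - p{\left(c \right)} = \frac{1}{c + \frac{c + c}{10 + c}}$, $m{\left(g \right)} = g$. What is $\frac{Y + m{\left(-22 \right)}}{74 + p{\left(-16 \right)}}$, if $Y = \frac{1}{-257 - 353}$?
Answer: $- \frac{214736}{752435} \approx -0.28539$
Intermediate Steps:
$p{\left(c \right)} = 3 - \frac{1}{c + \frac{2 c}{10 + c}}$ ($p{\left(c \right)} = 3 - \frac{1}{c + \frac{c + c}{10 + c}} = 3 - \frac{1}{c + \frac{2 c}{10 + c}}$)
$Y = - \frac{1}{610}$ ($Y = \frac{1}{-610} = - \frac{1}{610} \approx -0.0016393$)
$\frac{Y + m{\left(-22 \right)}}{74 + p{\left(-16 \right)}} = \frac{- \frac{1}{610} - 22}{74 + \frac{-10 + 3 \left(-16\right)^{2} + 35 \left(-16\right)}{\left(-16\right) \left(12 - 16\right)}} = - \frac{13421}{610 \left(74 - \frac{-10 + 3 \cdot 256 - 560}{16 \left(-4\right)}\right)} = - \frac{13421}{610 \left(74 - - \frac{-10 + 768 - 560}{64}\right)} = - \frac{13421}{610 \left(74 - \left(- \frac{1}{64}\right) 198\right)} = - \frac{13421}{610 \left(74 + \frac{99}{32}\right)} = - \frac{13421}{610 \cdot \frac{2467}{32}} = \left(- \frac{13421}{610}\right) \frac{32}{2467} = - \frac{214736}{752435}$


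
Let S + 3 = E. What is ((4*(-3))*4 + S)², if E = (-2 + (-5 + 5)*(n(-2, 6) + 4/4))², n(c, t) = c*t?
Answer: 2209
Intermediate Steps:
E = 4 (E = (-2 + (-5 + 5)*(-2*6 + 4/4))² = (-2 + 0*(-12 + 4*(¼)))² = (-2 + 0*(-12 + 1))² = (-2 + 0*(-11))² = (-2 + 0)² = (-2)² = 4)
S = 1 (S = -3 + 4 = 1)
((4*(-3))*4 + S)² = ((4*(-3))*4 + 1)² = (-12*4 + 1)² = (-48 + 1)² = (-47)² = 2209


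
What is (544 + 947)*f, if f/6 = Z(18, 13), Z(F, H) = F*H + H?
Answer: 2209662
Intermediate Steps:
Z(F, H) = H + F*H
f = 1482 (f = 6*(13*(1 + 18)) = 6*(13*19) = 6*247 = 1482)
(544 + 947)*f = (544 + 947)*1482 = 1491*1482 = 2209662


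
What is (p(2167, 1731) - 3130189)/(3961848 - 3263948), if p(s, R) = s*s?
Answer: 15657/6979 ≈ 2.2434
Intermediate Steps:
p(s, R) = s²
(p(2167, 1731) - 3130189)/(3961848 - 3263948) = (2167² - 3130189)/(3961848 - 3263948) = (4695889 - 3130189)/697900 = 1565700*(1/697900) = 15657/6979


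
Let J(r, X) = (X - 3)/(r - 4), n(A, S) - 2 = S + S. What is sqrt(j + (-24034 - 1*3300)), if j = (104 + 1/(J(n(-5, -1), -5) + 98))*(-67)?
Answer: I*sqrt(3430267)/10 ≈ 185.21*I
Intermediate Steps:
n(A, S) = 2 + 2*S (n(A, S) = 2 + (S + S) = 2 + 2*S)
J(r, X) = (-3 + X)/(-4 + r)
j = -696867/100 (j = (104 + 1/((-3 - 5)/(-4 + (2 + 2*(-1))) + 98))*(-67) = (104 + 1/(-8/(-4 + (2 - 2)) + 98))*(-67) = (104 + 1/(-8/(-4 + 0) + 98))*(-67) = (104 + 1/(-8/(-4) + 98))*(-67) = (104 + 1/(-1/4*(-8) + 98))*(-67) = (104 + 1/(2 + 98))*(-67) = (104 + 1/100)*(-67) = (10401/100)*(-67) = -696867/100 ≈ -6968.7)
sqrt(j + (-24034 - 1*3300)) = sqrt(-696867/100 + (-24034 - 1*3300)) = sqrt(-696867/100 + (-24034 - 3300)) = sqrt(-696867/100 - 27334) = sqrt(-3430267/100) = I*sqrt(3430267)/10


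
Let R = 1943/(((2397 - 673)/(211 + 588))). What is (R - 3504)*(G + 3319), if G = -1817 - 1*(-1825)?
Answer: -14933036553/1724 ≈ -8.6619e+6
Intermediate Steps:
G = 8 (G = -1817 + 1825 = 8)
R = 1552457/1724 (R = 1943/((1724/799)) = 1943/((1724*(1/799))) = 1943/(1724/799) = 1943*(799/1724) = 1552457/1724 ≈ 900.50)
(R - 3504)*(G + 3319) = (1552457/1724 - 3504)*(8 + 3319) = -4488439/1724*3327 = -14933036553/1724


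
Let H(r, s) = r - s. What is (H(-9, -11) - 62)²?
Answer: 3600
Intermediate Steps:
(H(-9, -11) - 62)² = ((-9 - 1*(-11)) - 62)² = ((-9 + 11) - 62)² = (2 - 62)² = (-60)² = 3600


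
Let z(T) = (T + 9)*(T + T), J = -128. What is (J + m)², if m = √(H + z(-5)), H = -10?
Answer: 16334 - 1280*I*√2 ≈ 16334.0 - 1810.2*I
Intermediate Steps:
z(T) = 2*T*(9 + T) (z(T) = (9 + T)*(2*T) = 2*T*(9 + T))
m = 5*I*√2 (m = √(-10 + 2*(-5)*(9 - 5)) = √(-10 + 2*(-5)*4) = √(-10 - 40) = √(-50) = 5*I*√2 ≈ 7.0711*I)
(J + m)² = (-128 + 5*I*√2)²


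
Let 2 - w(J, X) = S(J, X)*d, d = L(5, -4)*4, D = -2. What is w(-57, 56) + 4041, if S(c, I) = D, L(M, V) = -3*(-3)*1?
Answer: 4115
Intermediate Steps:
L(M, V) = 9 (L(M, V) = 9*1 = 9)
S(c, I) = -2
d = 36 (d = 9*4 = 36)
w(J, X) = 74 (w(J, X) = 2 - (-2)*36 = 2 - 1*(-72) = 2 + 72 = 74)
w(-57, 56) + 4041 = 74 + 4041 = 4115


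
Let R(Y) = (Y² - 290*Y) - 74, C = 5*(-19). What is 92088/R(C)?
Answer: 30696/12167 ≈ 2.5229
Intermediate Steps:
C = -95
R(Y) = -74 + Y² - 290*Y
92088/R(C) = 92088/(-74 + (-95)² - 290*(-95)) = 92088/(-74 + 9025 + 27550) = 92088/36501 = 92088*(1/36501) = 30696/12167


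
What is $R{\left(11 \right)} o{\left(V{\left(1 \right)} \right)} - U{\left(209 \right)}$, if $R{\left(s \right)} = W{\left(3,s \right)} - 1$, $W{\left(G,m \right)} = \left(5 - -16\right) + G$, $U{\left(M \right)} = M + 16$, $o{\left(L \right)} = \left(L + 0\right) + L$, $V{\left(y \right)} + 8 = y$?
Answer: $-547$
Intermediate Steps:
$V{\left(y \right)} = -8 + y$
$o{\left(L \right)} = 2 L$ ($o{\left(L \right)} = L + L = 2 L$)
$U{\left(M \right)} = 16 + M$
$W{\left(G,m \right)} = 21 + G$ ($W{\left(G,m \right)} = \left(5 + 16\right) + G = 21 + G$)
$R{\left(s \right)} = 23$ ($R{\left(s \right)} = \left(21 + 3\right) - 1 = 24 - 1 = 23$)
$R{\left(11 \right)} o{\left(V{\left(1 \right)} \right)} - U{\left(209 \right)} = 23 \cdot 2 \left(-8 + 1\right) - \left(16 + 209\right) = 23 \cdot 2 \left(-7\right) - 225 = 23 \left(-14\right) - 225 = -322 - 225 = -547$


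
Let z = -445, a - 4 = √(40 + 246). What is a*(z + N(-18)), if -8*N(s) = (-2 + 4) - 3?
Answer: -3559/2 - 3559*√286/8 ≈ -9303.0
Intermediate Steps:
a = 4 + √286 (a = 4 + √(40 + 246) = 4 + √286 ≈ 20.912)
N(s) = ⅛ (N(s) = -((-2 + 4) - 3)/8 = -(2 - 3)/8 = -⅛*(-1) = ⅛)
a*(z + N(-18)) = (4 + √286)*(-445 + ⅛) = (4 + √286)*(-3559/8) = -3559/2 - 3559*√286/8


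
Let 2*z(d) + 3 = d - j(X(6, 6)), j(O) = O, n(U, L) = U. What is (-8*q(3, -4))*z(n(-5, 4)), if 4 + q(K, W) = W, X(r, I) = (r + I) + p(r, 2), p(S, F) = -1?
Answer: -608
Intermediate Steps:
X(r, I) = -1 + I + r (X(r, I) = (r + I) - 1 = (I + r) - 1 = -1 + I + r)
q(K, W) = -4 + W
z(d) = -7 + d/2 (z(d) = -3/2 + (d - (-1 + 6 + 6))/2 = -3/2 + (d - 1*11)/2 = -3/2 + (d - 11)/2 = -3/2 + (-11 + d)/2 = -3/2 + (-11/2 + d/2) = -7 + d/2)
(-8*q(3, -4))*z(n(-5, 4)) = (-8*(-4 - 4))*(-7 + (½)*(-5)) = (-8*(-8))*(-7 - 5/2) = 64*(-19/2) = -608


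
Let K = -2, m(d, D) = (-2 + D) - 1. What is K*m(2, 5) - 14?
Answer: -18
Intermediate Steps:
m(d, D) = -3 + D
K*m(2, 5) - 14 = -2*(-3 + 5) - 14 = -2*2 - 14 = -4 - 14 = -18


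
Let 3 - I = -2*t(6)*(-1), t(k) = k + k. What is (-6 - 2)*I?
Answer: 168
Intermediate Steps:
t(k) = 2*k
I = -21 (I = 3 - (-4*6)*(-1) = 3 - (-2*12)*(-1) = 3 - (-24)*(-1) = 3 - 1*24 = 3 - 24 = -21)
(-6 - 2)*I = (-6 - 2)*(-21) = -8*(-21) = 168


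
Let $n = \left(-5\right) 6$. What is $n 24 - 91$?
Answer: $-811$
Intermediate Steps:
$n = -30$
$n 24 - 91 = \left(-30\right) 24 - 91 = -720 - 91 = -811$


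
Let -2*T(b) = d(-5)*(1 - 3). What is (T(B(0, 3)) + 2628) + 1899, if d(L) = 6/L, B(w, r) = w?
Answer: 22629/5 ≈ 4525.8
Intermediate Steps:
T(b) = -6/5 (T(b) = -6/(-5)*(1 - 3)/2 = -6*(-1/5)*(-2)/2 = -(-3)*(-2)/5 = -1/2*12/5 = -6/5)
(T(B(0, 3)) + 2628) + 1899 = (-6/5 + 2628) + 1899 = 13134/5 + 1899 = 22629/5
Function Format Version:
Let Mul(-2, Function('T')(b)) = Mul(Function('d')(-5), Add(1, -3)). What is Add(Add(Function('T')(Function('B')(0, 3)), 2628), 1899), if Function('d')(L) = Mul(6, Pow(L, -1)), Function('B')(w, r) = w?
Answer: Rational(22629, 5) ≈ 4525.8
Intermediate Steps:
Function('T')(b) = Rational(-6, 5) (Function('T')(b) = Mul(Rational(-1, 2), Mul(Mul(6, Pow(-5, -1)), Add(1, -3))) = Mul(Rational(-1, 2), Mul(Mul(6, Rational(-1, 5)), -2)) = Mul(Rational(-1, 2), Mul(Rational(-6, 5), -2)) = Mul(Rational(-1, 2), Rational(12, 5)) = Rational(-6, 5))
Add(Add(Function('T')(Function('B')(0, 3)), 2628), 1899) = Add(Add(Rational(-6, 5), 2628), 1899) = Add(Rational(13134, 5), 1899) = Rational(22629, 5)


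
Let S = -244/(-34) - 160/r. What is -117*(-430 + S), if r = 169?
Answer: 10957428/221 ≈ 49581.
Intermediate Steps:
S = 17898/2873 (S = -244/(-34) - 160/169 = -244*(-1/34) - 160*1/169 = 122/17 - 160/169 = 17898/2873 ≈ 6.2297)
-117*(-430 + S) = -117*(-430 + 17898/2873) = -117*(-1217492/2873) = 10957428/221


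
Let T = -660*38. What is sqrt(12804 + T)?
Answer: 6*I*sqrt(341) ≈ 110.8*I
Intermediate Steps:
T = -25080
sqrt(12804 + T) = sqrt(12804 - 25080) = sqrt(-12276) = 6*I*sqrt(341)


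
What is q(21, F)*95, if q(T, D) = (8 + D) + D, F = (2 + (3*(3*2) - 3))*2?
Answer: 7220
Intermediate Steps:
F = 34 (F = (2 + (3*6 - 3))*2 = (2 + (18 - 3))*2 = (2 + 15)*2 = 17*2 = 34)
q(T, D) = 8 + 2*D
q(21, F)*95 = (8 + 2*34)*95 = (8 + 68)*95 = 76*95 = 7220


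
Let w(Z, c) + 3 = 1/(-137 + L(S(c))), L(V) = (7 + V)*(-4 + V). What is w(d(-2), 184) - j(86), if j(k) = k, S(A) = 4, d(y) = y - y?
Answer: -12194/137 ≈ -89.007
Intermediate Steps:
d(y) = 0
L(V) = (-4 + V)*(7 + V)
w(Z, c) = -412/137 (w(Z, c) = -3 + 1/(-137 + (-28 + 4**2 + 3*4)) = -3 + 1/(-137 + (-28 + 16 + 12)) = -3 + 1/(-137 + 0) = -3 + 1/(-137) = -3 - 1/137 = -412/137)
w(d(-2), 184) - j(86) = -412/137 - 1*86 = -412/137 - 86 = -12194/137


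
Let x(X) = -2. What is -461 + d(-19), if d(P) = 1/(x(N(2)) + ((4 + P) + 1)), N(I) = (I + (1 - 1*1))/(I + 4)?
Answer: -7377/16 ≈ -461.06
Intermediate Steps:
N(I) = I/(4 + I) (N(I) = (I + (1 - 1))/(4 + I) = (I + 0)/(4 + I) = I/(4 + I))
d(P) = 1/(3 + P) (d(P) = 1/(-2 + ((4 + P) + 1)) = 1/(-2 + (5 + P)) = 1/(3 + P))
-461 + d(-19) = -461 + 1/(3 - 19) = -461 + 1/(-16) = -461 - 1/16 = -7377/16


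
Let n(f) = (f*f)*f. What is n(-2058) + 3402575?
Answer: -8712976537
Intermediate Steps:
n(f) = f³ (n(f) = f²*f = f³)
n(-2058) + 3402575 = (-2058)³ + 3402575 = -8716379112 + 3402575 = -8712976537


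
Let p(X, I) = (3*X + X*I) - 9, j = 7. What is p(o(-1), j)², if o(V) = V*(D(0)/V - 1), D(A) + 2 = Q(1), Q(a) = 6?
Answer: 1681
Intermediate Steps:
D(A) = 4 (D(A) = -2 + 6 = 4)
o(V) = V*(-1 + 4/V) (o(V) = V*(4/V - 1) = V*(-1 + 4/V))
p(X, I) = -9 + 3*X + I*X (p(X, I) = (3*X + I*X) - 9 = -9 + 3*X + I*X)
p(o(-1), j)² = (-9 + 3*(4 - 1*(-1)) + 7*(4 - 1*(-1)))² = (-9 + 3*(4 + 1) + 7*(4 + 1))² = (-9 + 3*5 + 7*5)² = (-9 + 15 + 35)² = 41² = 1681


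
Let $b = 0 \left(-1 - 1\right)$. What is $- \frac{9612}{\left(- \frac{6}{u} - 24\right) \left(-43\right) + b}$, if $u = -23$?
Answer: $- \frac{36846}{3913} \approx -9.4163$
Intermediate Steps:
$b = 0$ ($b = 0 \left(-2\right) = 0$)
$- \frac{9612}{\left(- \frac{6}{u} - 24\right) \left(-43\right) + b} = - \frac{9612}{\left(- \frac{6}{-23} - 24\right) \left(-43\right) + 0} = - \frac{9612}{\left(\left(-6\right) \left(- \frac{1}{23}\right) - 24\right) \left(-43\right) + 0} = - \frac{9612}{\left(\frac{6}{23} - 24\right) \left(-43\right) + 0} = - \frac{9612}{\left(- \frac{546}{23}\right) \left(-43\right) + 0} = - \frac{9612}{\frac{23478}{23} + 0} = - \frac{9612}{\frac{23478}{23}} = \left(-9612\right) \frac{23}{23478} = - \frac{36846}{3913}$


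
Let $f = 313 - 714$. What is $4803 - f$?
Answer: $5204$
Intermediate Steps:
$f = -401$
$4803 - f = 4803 - -401 = 4803 + 401 = 5204$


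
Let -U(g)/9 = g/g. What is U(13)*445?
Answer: -4005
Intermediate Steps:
U(g) = -9 (U(g) = -9*g/g = -9*1 = -9)
U(13)*445 = -9*445 = -4005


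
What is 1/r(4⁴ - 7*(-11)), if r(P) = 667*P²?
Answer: 1/73962963 ≈ 1.3520e-8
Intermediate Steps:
1/r(4⁴ - 7*(-11)) = 1/(667*(4⁴ - 7*(-11))²) = 1/(667*(256 + 77)²) = 1/(667*333²) = 1/(667*110889) = 1/73962963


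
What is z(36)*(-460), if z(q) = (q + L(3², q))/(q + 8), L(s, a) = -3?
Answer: -345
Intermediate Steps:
z(q) = (-3 + q)/(8 + q) (z(q) = (q - 3)/(q + 8) = (-3 + q)/(8 + q))
z(36)*(-460) = ((-3 + 36)/(8 + 36))*(-460) = (33/44)*(-460) = ((1/44)*33)*(-460) = (¾)*(-460) = -345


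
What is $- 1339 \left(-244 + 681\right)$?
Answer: $-585143$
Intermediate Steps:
$- 1339 \left(-244 + 681\right) = \left(-1339\right) 437 = -585143$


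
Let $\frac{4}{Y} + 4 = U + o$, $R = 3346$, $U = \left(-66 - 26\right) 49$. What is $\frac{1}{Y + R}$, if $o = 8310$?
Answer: $\frac{1899}{6354056} \approx 0.00029886$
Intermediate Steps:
$U = -4508$ ($U = \left(-92\right) 49 = -4508$)
$Y = \frac{2}{1899}$ ($Y = \frac{4}{-4 + \left(-4508 + 8310\right)} = \frac{4}{-4 + 3802} = \frac{4}{3798} = 4 \cdot \frac{1}{3798} = \frac{2}{1899} \approx 0.0010532$)
$\frac{1}{Y + R} = \frac{1}{\frac{2}{1899} + 3346} = \frac{1}{\frac{6354056}{1899}} = \frac{1899}{6354056}$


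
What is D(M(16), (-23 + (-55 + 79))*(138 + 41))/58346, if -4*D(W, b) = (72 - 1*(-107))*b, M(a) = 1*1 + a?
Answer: -32041/233384 ≈ -0.13729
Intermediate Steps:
M(a) = 1 + a
D(W, b) = -179*b/4 (D(W, b) = -(72 - 1*(-107))*b/4 = -(72 + 107)*b/4 = -179*b/4)
D(M(16), (-23 + (-55 + 79))*(138 + 41))/58346 = -179*(-23 + (-55 + 79))*(138 + 41)/4/58346 = -179*(-23 + 24)*179/4*(1/58346) = -179*179/4*(1/58346) = -179/4*179*(1/58346) = -32041/4*1/58346 = -32041/233384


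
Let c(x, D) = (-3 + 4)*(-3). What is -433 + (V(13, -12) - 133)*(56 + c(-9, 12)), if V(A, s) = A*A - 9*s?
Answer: 7199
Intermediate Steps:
c(x, D) = -3 (c(x, D) = 1*(-3) = -3)
V(A, s) = A**2 - 9*s
-433 + (V(13, -12) - 133)*(56 + c(-9, 12)) = -433 + ((13**2 - 9*(-12)) - 133)*(56 - 3) = -433 + ((169 + 108) - 133)*53 = -433 + (277 - 133)*53 = -433 + 144*53 = -433 + 7632 = 7199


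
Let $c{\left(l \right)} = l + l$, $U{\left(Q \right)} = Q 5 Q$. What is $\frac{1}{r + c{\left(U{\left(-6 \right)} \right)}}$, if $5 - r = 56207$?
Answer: $- \frac{1}{55842} \approx -1.7908 \cdot 10^{-5}$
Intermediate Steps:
$r = -56202$ ($r = 5 - 56207 = -56202$)
$U{\left(Q \right)} = 5 Q^{2}$ ($U{\left(Q \right)} = 5 Q Q = 5 Q^{2}$)
$c{\left(l \right)} = 2 l$
$\frac{1}{r + c{\left(U{\left(-6 \right)} \right)}} = \frac{1}{-56202 + 2 \cdot 5 \left(-6\right)^{2}} = \frac{1}{-56202 + 2 \cdot 5 \cdot 36} = \frac{1}{-56202 + 2 \cdot 180} = \frac{1}{-56202 + 360} = \frac{1}{-55842} = - \frac{1}{55842}$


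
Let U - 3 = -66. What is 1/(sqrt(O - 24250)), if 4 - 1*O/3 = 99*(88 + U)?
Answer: -I*sqrt(31663)/31663 ≈ -0.0056198*I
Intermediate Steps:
U = -63 (U = 3 - 66 = -63)
O = -7413 (O = 12 - 297*(88 - 63) = 12 - 297*25 = 12 - 3*2475 = 12 - 7425 = -7413)
1/(sqrt(O - 24250)) = 1/(sqrt(-7413 - 24250)) = 1/(sqrt(-31663)) = 1/(I*sqrt(31663)) = -I*sqrt(31663)/31663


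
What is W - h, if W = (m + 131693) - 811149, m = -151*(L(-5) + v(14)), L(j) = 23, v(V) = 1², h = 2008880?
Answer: -2691960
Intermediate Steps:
v(V) = 1
m = -3624 (m = -151*(23 + 1) = -151*24 = -3624)
W = -683080 (W = (-3624 + 131693) - 811149 = 128069 - 811149 = -683080)
W - h = -683080 - 1*2008880 = -683080 - 2008880 = -2691960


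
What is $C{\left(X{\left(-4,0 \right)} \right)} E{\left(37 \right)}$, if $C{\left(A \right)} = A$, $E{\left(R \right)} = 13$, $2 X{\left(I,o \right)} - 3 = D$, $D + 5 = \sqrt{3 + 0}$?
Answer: $-13 + \frac{13 \sqrt{3}}{2} \approx -1.7417$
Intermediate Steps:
$D = -5 + \sqrt{3}$ ($D = -5 + \sqrt{3 + 0} = -5 + \sqrt{3} \approx -3.2679$)
$X{\left(I,o \right)} = -1 + \frac{\sqrt{3}}{2}$ ($X{\left(I,o \right)} = \frac{3}{2} + \frac{-5 + \sqrt{3}}{2} = \frac{3}{2} - \left(\frac{5}{2} - \frac{\sqrt{3}}{2}\right) = -1 + \frac{\sqrt{3}}{2}$)
$C{\left(X{\left(-4,0 \right)} \right)} E{\left(37 \right)} = \left(-1 + \frac{\sqrt{3}}{2}\right) 13 = -13 + \frac{13 \sqrt{3}}{2}$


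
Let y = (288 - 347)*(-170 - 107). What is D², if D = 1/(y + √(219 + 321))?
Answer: 267094189/71338728875285881 - 196116*√15/71338728875285881 ≈ 3.7334e-9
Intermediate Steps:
y = 16343 (y = -59*(-277) = 16343)
D = 1/(16343 + 6*√15) (D = 1/(16343 + √(219 + 321)) = 1/(16343 + √540) = 1/(16343 + 6*√15) ≈ 6.1101e-5)
D² = (16343/267093109 - 6*√15/267093109)²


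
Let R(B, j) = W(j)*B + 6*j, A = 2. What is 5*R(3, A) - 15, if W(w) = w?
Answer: 75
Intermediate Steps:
R(B, j) = 6*j + B*j (R(B, j) = j*B + 6*j = B*j + 6*j = 6*j + B*j)
5*R(3, A) - 15 = 5*(2*(6 + 3)) - 15 = 5*(2*9) - 15 = 5*18 - 15 = 90 - 15 = 75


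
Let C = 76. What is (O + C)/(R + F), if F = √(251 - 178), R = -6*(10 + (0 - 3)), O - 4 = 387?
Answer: -19614/1691 - 467*√73/1691 ≈ -13.959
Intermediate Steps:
O = 391 (O = 4 + 387 = 391)
R = -42 (R = -6*(10 - 3) = -6*7 = -42)
F = √73 ≈ 8.5440
(O + C)/(R + F) = (391 + 76)/(-42 + √73) = 467/(-42 + √73)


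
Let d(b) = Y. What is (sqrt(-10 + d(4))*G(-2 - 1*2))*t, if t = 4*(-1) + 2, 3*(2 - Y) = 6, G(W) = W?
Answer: 8*I*sqrt(10) ≈ 25.298*I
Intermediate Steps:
Y = 0 (Y = 2 - 1/3*6 = 2 - 2 = 0)
d(b) = 0
t = -2 (t = -4 + 2 = -2)
(sqrt(-10 + d(4))*G(-2 - 1*2))*t = (sqrt(-10 + 0)*(-2 - 1*2))*(-2) = (sqrt(-10)*(-2 - 2))*(-2) = ((I*sqrt(10))*(-4))*(-2) = -4*I*sqrt(10)*(-2) = 8*I*sqrt(10)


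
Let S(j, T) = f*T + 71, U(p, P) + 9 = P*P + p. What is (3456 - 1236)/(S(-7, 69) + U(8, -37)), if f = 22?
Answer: 2220/2957 ≈ 0.75076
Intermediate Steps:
U(p, P) = -9 + p + P² (U(p, P) = -9 + (P*P + p) = -9 + (P² + p) = -9 + (p + P²) = -9 + p + P²)
S(j, T) = 71 + 22*T (S(j, T) = 22*T + 71 = 71 + 22*T)
(3456 - 1236)/(S(-7, 69) + U(8, -37)) = (3456 - 1236)/((71 + 22*69) + (-9 + 8 + (-37)²)) = 2220/((71 + 1518) + (-9 + 8 + 1369)) = 2220/(1589 + 1368) = 2220/2957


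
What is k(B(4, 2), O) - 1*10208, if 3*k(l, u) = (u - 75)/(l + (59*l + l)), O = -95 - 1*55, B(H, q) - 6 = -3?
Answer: -622713/61 ≈ -10208.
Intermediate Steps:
B(H, q) = 3 (B(H, q) = 6 - 3 = 3)
O = -150 (O = -95 - 55 = -150)
k(l, u) = (-75 + u)/(183*l) (k(l, u) = ((u - 75)/(l + (59*l + l)))/3 = ((-75 + u)/(l + 60*l))/3 = ((-75 + u)/((61*l)))/3 = ((-75 + u)*(1/(61*l)))/3 = ((-75 + u)/(61*l))/3 = (-75 + u)/(183*l))
k(B(4, 2), O) - 1*10208 = (1/183)*(-75 - 150)/3 - 1*10208 = (1/183)*(⅓)*(-225) - 10208 = -25/61 - 10208 = -622713/61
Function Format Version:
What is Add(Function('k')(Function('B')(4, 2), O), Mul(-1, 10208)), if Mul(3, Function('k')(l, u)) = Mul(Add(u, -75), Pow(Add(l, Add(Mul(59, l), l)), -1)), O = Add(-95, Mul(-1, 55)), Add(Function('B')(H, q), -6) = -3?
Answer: Rational(-622713, 61) ≈ -10208.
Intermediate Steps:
Function('B')(H, q) = 3 (Function('B')(H, q) = Add(6, -3) = 3)
O = -150 (O = Add(-95, -55) = -150)
Function('k')(l, u) = Mul(Rational(1, 183), Pow(l, -1), Add(-75, u)) (Function('k')(l, u) = Mul(Rational(1, 3), Mul(Add(u, -75), Pow(Add(l, Add(Mul(59, l), l)), -1))) = Mul(Rational(1, 3), Mul(Add(-75, u), Pow(Add(l, Mul(60, l)), -1))) = Mul(Rational(1, 3), Mul(Add(-75, u), Pow(Mul(61, l), -1))) = Mul(Rational(1, 3), Mul(Add(-75, u), Mul(Rational(1, 61), Pow(l, -1)))) = Mul(Rational(1, 3), Mul(Rational(1, 61), Pow(l, -1), Add(-75, u))) = Mul(Rational(1, 183), Pow(l, -1), Add(-75, u)))
Add(Function('k')(Function('B')(4, 2), O), Mul(-1, 10208)) = Add(Mul(Rational(1, 183), Pow(3, -1), Add(-75, -150)), Mul(-1, 10208)) = Add(Mul(Rational(1, 183), Rational(1, 3), -225), -10208) = Add(Rational(-25, 61), -10208) = Rational(-622713, 61)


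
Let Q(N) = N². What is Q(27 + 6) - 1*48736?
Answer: -47647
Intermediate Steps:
Q(27 + 6) - 1*48736 = (27 + 6)² - 1*48736 = 33² - 48736 = 1089 - 48736 = -47647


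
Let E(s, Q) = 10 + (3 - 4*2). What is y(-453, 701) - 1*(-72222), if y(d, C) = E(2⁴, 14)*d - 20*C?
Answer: 55937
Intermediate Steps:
E(s, Q) = 5 (E(s, Q) = 10 + (3 - 8) = 10 - 5 = 5)
y(d, C) = -20*C + 5*d (y(d, C) = 5*d - 20*C = -20*C + 5*d)
y(-453, 701) - 1*(-72222) = (-20*701 + 5*(-453)) - 1*(-72222) = (-14020 - 2265) + 72222 = -16285 + 72222 = 55937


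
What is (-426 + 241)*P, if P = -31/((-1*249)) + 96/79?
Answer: -4875305/19671 ≈ -247.84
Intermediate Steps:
P = 26353/19671 (P = -31/(-249) + 96*(1/79) = -31*(-1/249) + 96/79 = 31/249 + 96/79 = 26353/19671 ≈ 1.3397)
(-426 + 241)*P = (-426 + 241)*(26353/19671) = -185*26353/19671 = -4875305/19671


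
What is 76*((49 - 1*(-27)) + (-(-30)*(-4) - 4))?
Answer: -3648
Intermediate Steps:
76*((49 - 1*(-27)) + (-(-30)*(-4) - 4)) = 76*((49 + 27) + (-6*20 - 4)) = 76*(76 + (-120 - 4)) = 76*(76 - 124) = 76*(-48) = -3648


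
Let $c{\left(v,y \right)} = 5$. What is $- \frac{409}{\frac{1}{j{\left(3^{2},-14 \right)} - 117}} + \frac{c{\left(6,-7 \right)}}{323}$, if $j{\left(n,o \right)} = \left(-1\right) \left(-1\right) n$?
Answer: $\frac{14267561}{323} \approx 44172.0$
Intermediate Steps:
$j{\left(n,o \right)} = n$ ($j{\left(n,o \right)} = 1 n = n$)
$- \frac{409}{\frac{1}{j{\left(3^{2},-14 \right)} - 117}} + \frac{c{\left(6,-7 \right)}}{323} = - \frac{409}{\frac{1}{3^{2} - 117}} + \frac{5}{323} = - \frac{409}{\frac{1}{9 - 117}} + 5 \cdot \frac{1}{323} = - \frac{409}{\frac{1}{-108}} + \frac{5}{323} = - \frac{409}{- \frac{1}{108}} + \frac{5}{323} = \left(-409\right) \left(-108\right) + \frac{5}{323} = 44172 + \frac{5}{323} = \frac{14267561}{323}$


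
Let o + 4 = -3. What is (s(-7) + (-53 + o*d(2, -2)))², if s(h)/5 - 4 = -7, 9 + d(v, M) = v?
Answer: 361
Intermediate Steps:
d(v, M) = -9 + v
o = -7 (o = -4 - 3 = -7)
s(h) = -15 (s(h) = 20 + 5*(-7) = 20 - 35 = -15)
(s(-7) + (-53 + o*d(2, -2)))² = (-15 + (-53 - 7*(-9 + 2)))² = (-15 + (-53 - 7*(-7)))² = (-15 + (-53 + 49))² = (-15 - 4)² = (-19)² = 361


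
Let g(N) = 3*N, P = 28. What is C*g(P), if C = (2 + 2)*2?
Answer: 672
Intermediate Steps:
C = 8 (C = 4*2 = 8)
C*g(P) = 8*(3*28) = 8*84 = 672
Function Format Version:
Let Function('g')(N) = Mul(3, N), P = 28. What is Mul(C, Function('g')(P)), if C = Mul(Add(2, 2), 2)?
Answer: 672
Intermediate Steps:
C = 8 (C = Mul(4, 2) = 8)
Mul(C, Function('g')(P)) = Mul(8, Mul(3, 28)) = Mul(8, 84) = 672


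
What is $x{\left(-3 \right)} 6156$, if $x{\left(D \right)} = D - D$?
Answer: $0$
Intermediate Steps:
$x{\left(D \right)} = 0$
$x{\left(-3 \right)} 6156 = 0 \cdot 6156 = 0$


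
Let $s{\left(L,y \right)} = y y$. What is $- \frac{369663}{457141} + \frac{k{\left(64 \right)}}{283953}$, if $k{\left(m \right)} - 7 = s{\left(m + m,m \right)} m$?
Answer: $\frac{14873052452}{129806558373} \approx 0.11458$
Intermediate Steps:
$s{\left(L,y \right)} = y^{2}$
$k{\left(m \right)} = 7 + m^{3}$ ($k{\left(m \right)} = 7 + m^{2} m = 7 + m^{3}$)
$- \frac{369663}{457141} + \frac{k{\left(64 \right)}}{283953} = - \frac{369663}{457141} + \frac{7 + 64^{3}}{283953} = \left(-369663\right) \frac{1}{457141} + \left(7 + 262144\right) \frac{1}{283953} = - \frac{369663}{457141} + 262151 \cdot \frac{1}{283953} = - \frac{369663}{457141} + \frac{262151}{283953} = \frac{14873052452}{129806558373}$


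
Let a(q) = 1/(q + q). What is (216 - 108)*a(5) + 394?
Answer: 2024/5 ≈ 404.80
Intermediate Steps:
a(q) = 1/(2*q)
(216 - 108)*a(5) + 394 = (216 - 108)*((½)/5) + 394 = 108*((½)*(⅕)) + 394 = 108*(⅒) + 394 = 54/5 + 394 = 2024/5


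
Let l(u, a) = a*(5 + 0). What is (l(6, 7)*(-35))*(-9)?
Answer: 11025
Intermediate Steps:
l(u, a) = 5*a (l(u, a) = a*5 = 5*a)
(l(6, 7)*(-35))*(-9) = ((5*7)*(-35))*(-9) = (35*(-35))*(-9) = -1225*(-9) = 11025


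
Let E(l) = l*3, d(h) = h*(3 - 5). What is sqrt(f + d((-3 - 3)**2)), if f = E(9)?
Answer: 3*I*sqrt(5) ≈ 6.7082*I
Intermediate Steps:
d(h) = -2*h (d(h) = h*(-2) = -2*h)
E(l) = 3*l
f = 27 (f = 3*9 = 27)
sqrt(f + d((-3 - 3)**2)) = sqrt(27 - 2*(-3 - 3)**2) = sqrt(27 - 2*(-6)**2) = sqrt(27 - 2*36) = sqrt(27 - 72) = sqrt(-45) = 3*I*sqrt(5)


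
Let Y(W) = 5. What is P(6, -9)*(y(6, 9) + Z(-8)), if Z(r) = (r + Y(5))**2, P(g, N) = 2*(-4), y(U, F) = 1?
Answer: -80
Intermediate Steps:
P(g, N) = -8
Z(r) = (5 + r)**2 (Z(r) = (r + 5)**2 = (5 + r)**2)
P(6, -9)*(y(6, 9) + Z(-8)) = -8*(1 + (5 - 8)**2) = -8*(1 + (-3)**2) = -8*(1 + 9) = -8*10 = -80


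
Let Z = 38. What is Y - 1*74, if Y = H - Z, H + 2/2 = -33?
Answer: -146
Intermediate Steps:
H = -34 (H = -1 - 33 = -34)
Y = -72 (Y = -34 - 1*38 = -34 - 38 = -72)
Y - 1*74 = -72 - 1*74 = -72 - 74 = -146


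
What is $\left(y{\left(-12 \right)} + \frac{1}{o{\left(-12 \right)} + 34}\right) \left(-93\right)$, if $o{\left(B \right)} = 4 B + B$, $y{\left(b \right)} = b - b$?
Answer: $\frac{93}{26} \approx 3.5769$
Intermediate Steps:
$y{\left(b \right)} = 0$
$o{\left(B \right)} = 5 B$
$\left(y{\left(-12 \right)} + \frac{1}{o{\left(-12 \right)} + 34}\right) \left(-93\right) = \left(0 + \frac{1}{5 \left(-12\right) + 34}\right) \left(-93\right) = \left(0 + \frac{1}{-60 + 34}\right) \left(-93\right) = \left(0 + \frac{1}{-26}\right) \left(-93\right) = \left(0 - \frac{1}{26}\right) \left(-93\right) = \left(- \frac{1}{26}\right) \left(-93\right) = \frac{93}{26}$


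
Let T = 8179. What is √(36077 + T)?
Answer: 4*√2766 ≈ 210.37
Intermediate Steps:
√(36077 + T) = √(36077 + 8179) = √44256 = 4*√2766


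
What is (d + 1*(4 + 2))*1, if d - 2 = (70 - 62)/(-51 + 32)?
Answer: 144/19 ≈ 7.5789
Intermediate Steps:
d = 30/19 (d = 2 + (70 - 62)/(-51 + 32) = 2 + 8/(-19) = 2 + 8*(-1/19) = 2 - 8/19 = 30/19 ≈ 1.5789)
(d + 1*(4 + 2))*1 = (30/19 + 1*(4 + 2))*1 = (30/19 + 1*6)*1 = (30/19 + 6)*1 = (144/19)*1 = 144/19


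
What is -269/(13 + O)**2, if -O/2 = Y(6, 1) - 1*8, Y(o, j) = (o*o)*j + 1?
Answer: -269/2025 ≈ -0.13284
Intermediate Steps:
Y(o, j) = 1 + j*o**2 (Y(o, j) = o**2*j + 1 = j*o**2 + 1 = 1 + j*o**2)
O = -58 (O = -2*((1 + 1*6**2) - 1*8) = -2*((1 + 1*36) - 8) = -2*((1 + 36) - 8) = -2*(37 - 8) = -2*29 = -58)
-269/(13 + O)**2 = -269/(13 - 58)**2 = -269/((-45)**2) = -269/2025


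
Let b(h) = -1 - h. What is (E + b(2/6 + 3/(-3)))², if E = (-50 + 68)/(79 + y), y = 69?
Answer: 2209/49284 ≈ 0.044822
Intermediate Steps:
E = 9/74 (E = (-50 + 68)/(79 + 69) = 18/148 = 18*(1/148) = 9/74 ≈ 0.12162)
(E + b(2/6 + 3/(-3)))² = (9/74 + (-1 - (2/6 + 3/(-3))))² = (9/74 + (-1 - (2*(⅙) + 3*(-⅓))))² = (9/74 + (-1 - (⅓ - 1)))² = (9/74 + (-1 - 1*(-⅔)))² = (9/74 + (-1 + ⅔))² = (9/74 - ⅓)² = (-47/222)² = 2209/49284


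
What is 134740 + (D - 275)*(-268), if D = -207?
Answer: 263916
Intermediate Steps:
134740 + (D - 275)*(-268) = 134740 + (-207 - 275)*(-268) = 134740 - 482*(-268) = 134740 + 129176 = 263916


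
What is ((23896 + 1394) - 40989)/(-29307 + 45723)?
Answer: -5233/5472 ≈ -0.95632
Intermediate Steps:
((23896 + 1394) - 40989)/(-29307 + 45723) = (25290 - 40989)/16416 = -15699*1/16416 = -5233/5472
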